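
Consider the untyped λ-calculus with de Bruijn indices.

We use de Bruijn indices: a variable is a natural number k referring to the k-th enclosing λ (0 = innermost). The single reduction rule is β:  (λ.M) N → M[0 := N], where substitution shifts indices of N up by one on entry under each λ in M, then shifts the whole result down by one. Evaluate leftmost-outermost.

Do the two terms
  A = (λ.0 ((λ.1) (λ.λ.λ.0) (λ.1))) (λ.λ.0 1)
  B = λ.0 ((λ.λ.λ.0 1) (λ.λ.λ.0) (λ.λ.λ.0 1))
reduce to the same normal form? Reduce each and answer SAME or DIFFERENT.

Term A:
  start: (λ.0 ((λ.1) (λ.λ.λ.0) (λ.1))) (λ.λ.0 1)
  step 1: (λ.λ.0 1) ((λ.λ.λ.0 1) (λ.λ.λ.0) (λ.λ.λ.0 1))
  step 2: λ.0 ((λ.λ.λ.0 1) (λ.λ.λ.0) (λ.λ.λ.0 1))
  step 3: λ.0 ((λ.λ.0 1) (λ.λ.λ.0 1))
  step 4: λ.0 (λ.0 (λ.λ.λ.0 1))

Term B:
  start: λ.0 ((λ.λ.λ.0 1) (λ.λ.λ.0) (λ.λ.λ.0 1))
  step 1: λ.0 ((λ.λ.0 1) (λ.λ.λ.0 1))
  step 2: λ.0 (λ.0 (λ.λ.λ.0 1))

Answer: SAME — A ⇓ λ.0 (λ.0 (λ.λ.λ.0 1)), B ⇓ λ.0 (λ.0 (λ.λ.λ.0 1))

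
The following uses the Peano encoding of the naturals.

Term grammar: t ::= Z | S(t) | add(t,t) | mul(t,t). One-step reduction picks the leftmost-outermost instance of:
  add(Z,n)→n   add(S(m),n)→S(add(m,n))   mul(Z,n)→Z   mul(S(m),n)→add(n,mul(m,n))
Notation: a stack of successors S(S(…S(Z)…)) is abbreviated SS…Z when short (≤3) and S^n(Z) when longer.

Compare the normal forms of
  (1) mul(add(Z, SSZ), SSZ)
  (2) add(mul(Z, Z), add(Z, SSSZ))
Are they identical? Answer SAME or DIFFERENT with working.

Answer: DIFFERENT — A ⇓ S^4(Z), B ⇓ SSSZ

Derivation:
Term A:
  start: mul(add(Z, SSZ), SSZ)
  →1  mul(SSZ, SSZ)
  →2  add(SSZ, mul(SZ, SSZ))
  →3  S(add(SZ, mul(SZ, SSZ)))
  →4  S(S(add(Z, mul(SZ, SSZ))))
  →5  S(S(mul(SZ, SSZ)))
  →6  S(S(add(SSZ, mul(Z, SSZ))))
  →7  S(S(S(add(SZ, mul(Z, SSZ)))))
  →8  S(S(S(S(add(Z, mul(Z, SSZ))))))
  →9  S(S(S(S(mul(Z, SSZ)))))
  →10  S^4(Z)

Term B:
  start: add(mul(Z, Z), add(Z, SSSZ))
  →1  add(Z, add(Z, SSSZ))
  →2  add(Z, SSSZ)
  →3  SSSZ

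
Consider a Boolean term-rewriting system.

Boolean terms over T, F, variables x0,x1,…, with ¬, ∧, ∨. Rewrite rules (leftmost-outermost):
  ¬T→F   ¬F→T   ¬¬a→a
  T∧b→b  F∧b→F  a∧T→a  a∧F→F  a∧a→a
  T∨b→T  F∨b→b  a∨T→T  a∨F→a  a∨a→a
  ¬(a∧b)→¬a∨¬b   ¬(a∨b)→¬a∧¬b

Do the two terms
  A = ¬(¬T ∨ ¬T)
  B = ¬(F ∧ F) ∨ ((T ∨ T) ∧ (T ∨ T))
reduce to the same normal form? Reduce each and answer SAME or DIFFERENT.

Answer: SAME — A ⇓ T, B ⇓ T

Reduction:
Term A:
  start: ¬(¬T ∨ ¬T)
  step 1: ¬¬T ∧ ¬¬T
  step 2: ¬¬T
  step 3: T

Term B:
  start: ¬(F ∧ F) ∨ ((T ∨ T) ∧ (T ∨ T))
  step 1: (¬F ∨ ¬F) ∨ ((T ∨ T) ∧ (T ∨ T))
  step 2: ¬F ∨ ((T ∨ T) ∧ (T ∨ T))
  step 3: T ∨ ((T ∨ T) ∧ (T ∨ T))
  step 4: T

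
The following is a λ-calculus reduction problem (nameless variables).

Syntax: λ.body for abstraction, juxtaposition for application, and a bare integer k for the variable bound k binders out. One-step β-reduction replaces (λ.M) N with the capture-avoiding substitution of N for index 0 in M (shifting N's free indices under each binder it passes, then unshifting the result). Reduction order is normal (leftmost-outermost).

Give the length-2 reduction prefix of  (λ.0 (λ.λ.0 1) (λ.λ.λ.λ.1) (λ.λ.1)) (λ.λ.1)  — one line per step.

  start: (λ.0 (λ.λ.0 1) (λ.λ.λ.λ.1) (λ.λ.1)) (λ.λ.1)
  →1  (λ.λ.1) (λ.λ.0 1) (λ.λ.λ.λ.1) (λ.λ.1)
  →2  (λ.λ.λ.0 1) (λ.λ.λ.λ.1) (λ.λ.1)

Answer: after 2 steps: (λ.λ.λ.0 1) (λ.λ.λ.λ.1) (λ.λ.1)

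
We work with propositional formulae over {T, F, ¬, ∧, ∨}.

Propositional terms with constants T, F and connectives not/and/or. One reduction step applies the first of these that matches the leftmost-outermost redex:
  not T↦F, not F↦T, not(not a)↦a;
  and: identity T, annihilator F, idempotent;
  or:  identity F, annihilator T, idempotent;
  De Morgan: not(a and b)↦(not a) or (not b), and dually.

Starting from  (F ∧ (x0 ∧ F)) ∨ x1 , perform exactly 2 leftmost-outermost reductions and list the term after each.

  start: (F ∧ (x0 ∧ F)) ∨ x1
  step 1: F ∨ x1
  step 2: x1

Answer: after 2 steps: x1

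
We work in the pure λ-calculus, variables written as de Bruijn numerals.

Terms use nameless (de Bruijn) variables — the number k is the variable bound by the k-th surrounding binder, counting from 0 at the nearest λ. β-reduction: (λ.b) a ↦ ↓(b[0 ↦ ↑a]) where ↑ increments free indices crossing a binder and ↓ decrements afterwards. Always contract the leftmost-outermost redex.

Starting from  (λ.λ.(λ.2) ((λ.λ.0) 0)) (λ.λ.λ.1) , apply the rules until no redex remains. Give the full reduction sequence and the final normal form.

Answer: normal form = λ.λ.λ.λ.1  (in 2 steps)

Derivation:
  start: (λ.λ.(λ.2) ((λ.λ.0) 0)) (λ.λ.λ.1)
  step 1: λ.(λ.λ.λ.λ.1) ((λ.λ.0) 0)
  step 2: λ.λ.λ.λ.1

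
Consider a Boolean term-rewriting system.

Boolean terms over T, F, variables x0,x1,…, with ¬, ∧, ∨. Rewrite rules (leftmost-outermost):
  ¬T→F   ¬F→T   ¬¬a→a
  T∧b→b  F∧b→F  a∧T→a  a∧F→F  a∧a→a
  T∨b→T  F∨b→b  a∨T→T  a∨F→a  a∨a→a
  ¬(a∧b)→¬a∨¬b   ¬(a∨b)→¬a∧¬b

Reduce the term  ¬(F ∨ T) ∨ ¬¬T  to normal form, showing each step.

Answer: normal form = T  (in 6 steps)

Working:
  start: ¬(F ∨ T) ∨ ¬¬T
  step 1: (¬F ∧ ¬T) ∨ ¬¬T
  step 2: (T ∧ ¬T) ∨ ¬¬T
  step 3: ¬T ∨ ¬¬T
  step 4: F ∨ ¬¬T
  step 5: ¬¬T
  step 6: T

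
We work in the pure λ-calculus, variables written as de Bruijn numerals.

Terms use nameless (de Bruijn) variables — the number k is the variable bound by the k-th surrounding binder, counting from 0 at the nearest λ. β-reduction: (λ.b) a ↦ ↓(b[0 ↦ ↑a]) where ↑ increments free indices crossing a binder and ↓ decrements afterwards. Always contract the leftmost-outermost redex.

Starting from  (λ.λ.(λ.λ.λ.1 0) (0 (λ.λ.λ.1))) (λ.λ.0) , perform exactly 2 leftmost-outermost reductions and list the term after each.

Answer: after 2 steps: λ.λ.λ.1 0

Derivation:
  start: (λ.λ.(λ.λ.λ.1 0) (0 (λ.λ.λ.1))) (λ.λ.0)
  step 1: λ.(λ.λ.λ.1 0) (0 (λ.λ.λ.1))
  step 2: λ.λ.λ.1 0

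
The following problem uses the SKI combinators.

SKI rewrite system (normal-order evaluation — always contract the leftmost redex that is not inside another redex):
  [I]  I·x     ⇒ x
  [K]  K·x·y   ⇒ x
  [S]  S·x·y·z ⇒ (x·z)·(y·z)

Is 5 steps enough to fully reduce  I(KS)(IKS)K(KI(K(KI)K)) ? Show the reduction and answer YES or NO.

Answer: YES — reaches normal form SKI in 3 ≤ 5 steps

Reduction:
  start: I(KS)(IKS)K(KI(K(KI)K))
  [1] KS(IKS)K(KI(K(KI)K))
  [2] SK(KI(K(KI)K))
  [3] SKI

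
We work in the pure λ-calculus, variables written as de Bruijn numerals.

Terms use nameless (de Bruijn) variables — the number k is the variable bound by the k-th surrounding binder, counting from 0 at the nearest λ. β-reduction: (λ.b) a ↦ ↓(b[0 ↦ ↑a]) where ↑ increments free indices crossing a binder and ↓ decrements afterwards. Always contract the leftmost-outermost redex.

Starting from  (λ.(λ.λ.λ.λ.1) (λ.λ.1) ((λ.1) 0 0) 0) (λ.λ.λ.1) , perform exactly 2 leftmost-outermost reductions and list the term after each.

Answer: after 2 steps: (λ.λ.λ.1) ((λ.λ.λ.λ.1) (λ.λ.λ.1) (λ.λ.λ.1)) (λ.λ.λ.1)

Derivation:
  start: (λ.(λ.λ.λ.λ.1) (λ.λ.1) ((λ.1) 0 0) 0) (λ.λ.λ.1)
  step 1: (λ.λ.λ.λ.1) (λ.λ.1) ((λ.λ.λ.λ.1) (λ.λ.λ.1) (λ.λ.λ.1)) (λ.λ.λ.1)
  step 2: (λ.λ.λ.1) ((λ.λ.λ.λ.1) (λ.λ.λ.1) (λ.λ.λ.1)) (λ.λ.λ.1)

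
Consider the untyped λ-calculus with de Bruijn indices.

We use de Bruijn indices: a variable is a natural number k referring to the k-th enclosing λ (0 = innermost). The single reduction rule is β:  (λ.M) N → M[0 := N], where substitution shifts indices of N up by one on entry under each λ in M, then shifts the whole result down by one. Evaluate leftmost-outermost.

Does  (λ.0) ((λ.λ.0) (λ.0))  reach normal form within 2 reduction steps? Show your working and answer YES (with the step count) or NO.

  start: (λ.0) ((λ.λ.0) (λ.0))
  step 1: (λ.λ.0) (λ.0)
  step 2: λ.0

Answer: YES — reaches normal form λ.0 in 2 ≤ 2 steps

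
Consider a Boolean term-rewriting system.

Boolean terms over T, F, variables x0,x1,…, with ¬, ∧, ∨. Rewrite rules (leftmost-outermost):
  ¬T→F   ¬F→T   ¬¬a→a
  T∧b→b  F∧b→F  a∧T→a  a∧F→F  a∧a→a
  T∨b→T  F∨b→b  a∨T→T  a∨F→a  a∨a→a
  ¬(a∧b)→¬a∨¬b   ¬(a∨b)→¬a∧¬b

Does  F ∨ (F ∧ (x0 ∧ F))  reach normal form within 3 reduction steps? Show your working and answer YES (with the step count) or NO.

  start: F ∨ (F ∧ (x0 ∧ F))
  →1  F ∧ (x0 ∧ F)
  →2  F

Answer: YES — reaches normal form F in 2 ≤ 3 steps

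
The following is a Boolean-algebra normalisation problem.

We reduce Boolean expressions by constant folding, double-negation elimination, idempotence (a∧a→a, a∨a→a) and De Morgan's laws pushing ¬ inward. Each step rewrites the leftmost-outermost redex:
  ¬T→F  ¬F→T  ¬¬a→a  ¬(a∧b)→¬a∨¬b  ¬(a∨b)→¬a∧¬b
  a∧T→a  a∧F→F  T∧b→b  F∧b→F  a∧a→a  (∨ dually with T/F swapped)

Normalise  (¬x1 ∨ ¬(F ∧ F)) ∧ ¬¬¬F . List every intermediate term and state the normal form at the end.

Answer: normal form = T  (in 7 steps)

Working:
  start: (¬x1 ∨ ¬(F ∧ F)) ∧ ¬¬¬F
  →1  (¬x1 ∨ (¬F ∨ ¬F)) ∧ ¬¬¬F
  →2  (¬x1 ∨ ¬F) ∧ ¬¬¬F
  →3  (¬x1 ∨ T) ∧ ¬¬¬F
  →4  T ∧ ¬¬¬F
  →5  ¬¬¬F
  →6  ¬F
  →7  T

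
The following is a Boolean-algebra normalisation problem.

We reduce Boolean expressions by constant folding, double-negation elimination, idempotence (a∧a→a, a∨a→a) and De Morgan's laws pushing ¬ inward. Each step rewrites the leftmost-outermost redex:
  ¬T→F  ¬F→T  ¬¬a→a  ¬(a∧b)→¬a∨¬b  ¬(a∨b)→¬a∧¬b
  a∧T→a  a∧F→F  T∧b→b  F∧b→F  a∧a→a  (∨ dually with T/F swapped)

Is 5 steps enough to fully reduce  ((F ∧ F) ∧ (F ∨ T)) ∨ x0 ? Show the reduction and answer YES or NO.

Answer: YES — reaches normal form x0 in 3 ≤ 5 steps

Derivation:
  start: ((F ∧ F) ∧ (F ∨ T)) ∨ x0
  →1  (F ∧ (F ∨ T)) ∨ x0
  →2  F ∨ x0
  →3  x0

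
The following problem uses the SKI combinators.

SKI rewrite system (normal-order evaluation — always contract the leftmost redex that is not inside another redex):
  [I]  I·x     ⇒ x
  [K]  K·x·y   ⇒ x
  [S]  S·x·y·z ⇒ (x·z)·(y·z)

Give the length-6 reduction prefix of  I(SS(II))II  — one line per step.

  start: I(SS(II))II
  [1] SS(II)II
  [2] SI(III)I
  [3] II(IIII)
  [4] I(IIII)
  [5] IIII
  [6] III

Answer: after 6 steps: III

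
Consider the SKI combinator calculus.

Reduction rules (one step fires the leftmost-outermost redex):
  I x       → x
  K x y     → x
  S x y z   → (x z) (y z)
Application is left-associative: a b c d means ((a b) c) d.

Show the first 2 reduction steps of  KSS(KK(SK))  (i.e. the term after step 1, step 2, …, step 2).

Answer: after 2 steps: SK

Reduction:
  start: KSS(KK(SK))
  step 1: S(KK(SK))
  step 2: SK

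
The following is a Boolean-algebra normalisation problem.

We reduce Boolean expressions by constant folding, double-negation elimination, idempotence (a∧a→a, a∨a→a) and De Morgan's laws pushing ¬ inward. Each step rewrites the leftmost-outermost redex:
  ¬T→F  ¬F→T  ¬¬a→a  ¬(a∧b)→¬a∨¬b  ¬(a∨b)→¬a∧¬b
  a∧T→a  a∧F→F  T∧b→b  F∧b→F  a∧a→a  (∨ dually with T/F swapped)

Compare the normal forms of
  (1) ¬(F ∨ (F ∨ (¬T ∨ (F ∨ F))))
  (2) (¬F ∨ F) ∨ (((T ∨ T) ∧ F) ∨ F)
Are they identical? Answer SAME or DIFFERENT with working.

Answer: SAME — A ⇓ T, B ⇓ T

Working:
Term A:
  start: ¬(F ∨ (F ∨ (¬T ∨ (F ∨ F))))
  step 1: ¬F ∧ ¬(F ∨ (¬T ∨ (F ∨ F)))
  step 2: T ∧ ¬(F ∨ (¬T ∨ (F ∨ F)))
  step 3: ¬(F ∨ (¬T ∨ (F ∨ F)))
  step 4: ¬F ∧ ¬(¬T ∨ (F ∨ F))
  step 5: T ∧ ¬(¬T ∨ (F ∨ F))
  step 6: ¬(¬T ∨ (F ∨ F))
  step 7: ¬¬T ∧ ¬(F ∨ F)
  step 8: T ∧ ¬(F ∨ F)
  step 9: ¬(F ∨ F)
  step 10: ¬F ∧ ¬F
  step 11: ¬F
  step 12: T

Term B:
  start: (¬F ∨ F) ∨ (((T ∨ T) ∧ F) ∨ F)
  step 1: ¬F ∨ (((T ∨ T) ∧ F) ∨ F)
  step 2: T ∨ (((T ∨ T) ∧ F) ∨ F)
  step 3: T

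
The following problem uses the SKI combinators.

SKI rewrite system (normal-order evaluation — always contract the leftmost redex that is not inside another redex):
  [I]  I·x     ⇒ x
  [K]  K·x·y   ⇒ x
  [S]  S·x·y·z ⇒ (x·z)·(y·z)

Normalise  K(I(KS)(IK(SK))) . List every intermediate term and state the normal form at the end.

  start: K(I(KS)(IK(SK)))
  step 1: K(KS(IK(SK)))
  step 2: KS

Answer: normal form = KS  (in 2 steps)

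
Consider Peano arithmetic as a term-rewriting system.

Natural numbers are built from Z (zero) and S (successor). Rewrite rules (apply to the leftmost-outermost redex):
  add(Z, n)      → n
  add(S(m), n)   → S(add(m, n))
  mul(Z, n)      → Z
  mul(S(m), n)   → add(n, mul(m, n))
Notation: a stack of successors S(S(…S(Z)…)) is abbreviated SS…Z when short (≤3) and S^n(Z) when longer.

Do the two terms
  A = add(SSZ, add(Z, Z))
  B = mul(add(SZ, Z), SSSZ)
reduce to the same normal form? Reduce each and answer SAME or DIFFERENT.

Term A:
  start: add(SSZ, add(Z, Z))
  [1] S(add(SZ, add(Z, Z)))
  [2] S(S(add(Z, add(Z, Z))))
  [3] S(S(add(Z, Z)))
  [4] SSZ

Term B:
  start: mul(add(SZ, Z), SSSZ)
  [1] mul(S(add(Z, Z)), SSSZ)
  [2] add(SSSZ, mul(add(Z, Z), SSSZ))
  [3] S(add(SSZ, mul(add(Z, Z), SSSZ)))
  [4] S(S(add(SZ, mul(add(Z, Z), SSSZ))))
  [5] S(S(S(add(Z, mul(add(Z, Z), SSSZ)))))
  [6] S(S(S(mul(add(Z, Z), SSSZ))))
  [7] S(S(S(mul(Z, SSSZ))))
  [8] SSSZ

Answer: DIFFERENT — A ⇓ SSZ, B ⇓ SSSZ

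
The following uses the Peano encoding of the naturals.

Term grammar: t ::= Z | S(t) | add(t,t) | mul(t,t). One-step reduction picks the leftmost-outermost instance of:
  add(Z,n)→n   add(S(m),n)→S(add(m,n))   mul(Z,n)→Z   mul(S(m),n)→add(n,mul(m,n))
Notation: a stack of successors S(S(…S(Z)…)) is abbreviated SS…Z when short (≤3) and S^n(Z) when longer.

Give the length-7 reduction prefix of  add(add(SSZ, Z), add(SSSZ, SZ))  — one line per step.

  start: add(add(SSZ, Z), add(SSSZ, SZ))
  step 1: add(S(add(SZ, Z)), add(SSSZ, SZ))
  step 2: S(add(add(SZ, Z), add(SSSZ, SZ)))
  step 3: S(add(S(add(Z, Z)), add(SSSZ, SZ)))
  step 4: S(S(add(add(Z, Z), add(SSSZ, SZ))))
  step 5: S(S(add(Z, add(SSSZ, SZ))))
  step 6: S(S(add(SSSZ, SZ)))
  step 7: S(S(S(add(SSZ, SZ))))

Answer: after 7 steps: S(S(S(add(SSZ, SZ))))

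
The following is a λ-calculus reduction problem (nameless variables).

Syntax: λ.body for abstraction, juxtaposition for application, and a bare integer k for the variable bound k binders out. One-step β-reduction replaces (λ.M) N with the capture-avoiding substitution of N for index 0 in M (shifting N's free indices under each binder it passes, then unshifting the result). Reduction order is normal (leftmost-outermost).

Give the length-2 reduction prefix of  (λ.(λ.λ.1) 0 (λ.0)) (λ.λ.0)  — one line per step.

Answer: after 2 steps: (λ.λ.λ.0) (λ.0)

Reduction:
  start: (λ.(λ.λ.1) 0 (λ.0)) (λ.λ.0)
  [1] (λ.λ.1) (λ.λ.0) (λ.0)
  [2] (λ.λ.λ.0) (λ.0)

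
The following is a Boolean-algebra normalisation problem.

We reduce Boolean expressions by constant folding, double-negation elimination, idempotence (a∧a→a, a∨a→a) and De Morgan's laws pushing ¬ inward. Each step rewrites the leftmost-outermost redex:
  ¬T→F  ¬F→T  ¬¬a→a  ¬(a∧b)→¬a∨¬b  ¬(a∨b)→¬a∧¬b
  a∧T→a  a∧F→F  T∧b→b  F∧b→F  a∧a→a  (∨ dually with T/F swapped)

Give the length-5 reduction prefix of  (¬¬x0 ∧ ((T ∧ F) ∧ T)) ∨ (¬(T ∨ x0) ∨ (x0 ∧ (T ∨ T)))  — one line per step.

Answer: after 5 steps: ¬(T ∨ x0) ∨ (x0 ∧ (T ∨ T))

Working:
  start: (¬¬x0 ∧ ((T ∧ F) ∧ T)) ∨ (¬(T ∨ x0) ∨ (x0 ∧ (T ∨ T)))
  [1] (x0 ∧ ((T ∧ F) ∧ T)) ∨ (¬(T ∨ x0) ∨ (x0 ∧ (T ∨ T)))
  [2] (x0 ∧ (T ∧ F)) ∨ (¬(T ∨ x0) ∨ (x0 ∧ (T ∨ T)))
  [3] (x0 ∧ F) ∨ (¬(T ∨ x0) ∨ (x0 ∧ (T ∨ T)))
  [4] F ∨ (¬(T ∨ x0) ∨ (x0 ∧ (T ∨ T)))
  [5] ¬(T ∨ x0) ∨ (x0 ∧ (T ∨ T))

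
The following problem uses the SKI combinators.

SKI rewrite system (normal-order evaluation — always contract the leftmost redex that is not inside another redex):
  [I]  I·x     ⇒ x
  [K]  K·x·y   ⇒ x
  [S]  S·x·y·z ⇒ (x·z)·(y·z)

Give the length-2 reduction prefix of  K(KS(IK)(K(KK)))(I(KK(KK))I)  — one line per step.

Answer: after 2 steps: S(K(KK))

Working:
  start: K(KS(IK)(K(KK)))(I(KK(KK))I)
  [1] KS(IK)(K(KK))
  [2] S(K(KK))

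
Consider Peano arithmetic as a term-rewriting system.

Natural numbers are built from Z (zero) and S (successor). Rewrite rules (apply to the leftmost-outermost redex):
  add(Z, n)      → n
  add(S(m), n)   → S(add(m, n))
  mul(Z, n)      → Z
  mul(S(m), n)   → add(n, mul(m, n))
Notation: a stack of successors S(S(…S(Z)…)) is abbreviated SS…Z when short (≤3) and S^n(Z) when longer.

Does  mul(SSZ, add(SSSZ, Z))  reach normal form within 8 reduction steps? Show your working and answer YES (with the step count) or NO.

  start: mul(SSZ, add(SSSZ, Z))
  →1  add(add(SSSZ, Z), mul(SZ, add(SSSZ, Z)))
  →2  add(S(add(SSZ, Z)), mul(SZ, add(SSSZ, Z)))
  →3  S(add(add(SSZ, Z), mul(SZ, add(SSSZ, Z))))
  →4  S(add(S(add(SZ, Z)), mul(SZ, add(SSSZ, Z))))
  →5  S(S(add(add(SZ, Z), mul(SZ, add(SSSZ, Z)))))
  →6  S(S(add(S(add(Z, Z)), mul(SZ, add(SSSZ, Z)))))
  →7  S(S(S(add(add(Z, Z), mul(SZ, add(SSSZ, Z))))))
  →8  S(S(S(add(Z, mul(SZ, add(SSSZ, Z))))))

Answer: NO — after 8 steps the term is S(S(S(add(Z, mul(SZ, add(SSSZ, Z)))))), not yet normal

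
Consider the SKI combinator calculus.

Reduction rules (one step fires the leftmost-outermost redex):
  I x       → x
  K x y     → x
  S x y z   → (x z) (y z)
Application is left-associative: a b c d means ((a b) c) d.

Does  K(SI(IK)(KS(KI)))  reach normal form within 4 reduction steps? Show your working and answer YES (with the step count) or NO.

  start: K(SI(IK)(KS(KI)))
  [1] K(I(KS(KI))(IK(KS(KI))))
  [2] K(KS(KI)(IK(KS(KI))))
  [3] K(S(IK(KS(KI))))
  [4] K(S(K(KS(KI))))

Answer: NO — after 4 steps the term is K(S(K(KS(KI)))), not yet normal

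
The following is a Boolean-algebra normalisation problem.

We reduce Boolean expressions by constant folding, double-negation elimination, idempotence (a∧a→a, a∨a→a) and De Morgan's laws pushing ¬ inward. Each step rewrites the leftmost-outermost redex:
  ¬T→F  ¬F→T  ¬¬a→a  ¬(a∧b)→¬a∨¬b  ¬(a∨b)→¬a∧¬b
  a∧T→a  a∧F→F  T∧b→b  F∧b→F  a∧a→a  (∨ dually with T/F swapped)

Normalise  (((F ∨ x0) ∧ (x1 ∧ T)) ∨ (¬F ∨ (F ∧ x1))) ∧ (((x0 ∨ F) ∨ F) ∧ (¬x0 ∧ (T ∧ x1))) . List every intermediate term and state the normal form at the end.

  start: (((F ∨ x0) ∧ (x1 ∧ T)) ∨ (¬F ∨ (F ∧ x1))) ∧ (((x0 ∨ F) ∨ F) ∧ (¬x0 ∧ (T ∧ x1)))
  [1] ((x0 ∧ (x1 ∧ T)) ∨ (¬F ∨ (F ∧ x1))) ∧ (((x0 ∨ F) ∨ F) ∧ (¬x0 ∧ (T ∧ x1)))
  [2] ((x0 ∧ x1) ∨ (¬F ∨ (F ∧ x1))) ∧ (((x0 ∨ F) ∨ F) ∧ (¬x0 ∧ (T ∧ x1)))
  [3] ((x0 ∧ x1) ∨ (T ∨ (F ∧ x1))) ∧ (((x0 ∨ F) ∨ F) ∧ (¬x0 ∧ (T ∧ x1)))
  [4] ((x0 ∧ x1) ∨ T) ∧ (((x0 ∨ F) ∨ F) ∧ (¬x0 ∧ (T ∧ x1)))
  [5] T ∧ (((x0 ∨ F) ∨ F) ∧ (¬x0 ∧ (T ∧ x1)))
  [6] ((x0 ∨ F) ∨ F) ∧ (¬x0 ∧ (T ∧ x1))
  [7] (x0 ∨ F) ∧ (¬x0 ∧ (T ∧ x1))
  [8] x0 ∧ (¬x0 ∧ (T ∧ x1))
  [9] x0 ∧ (¬x0 ∧ x1)

Answer: normal form = x0 ∧ (¬x0 ∧ x1)  (in 9 steps)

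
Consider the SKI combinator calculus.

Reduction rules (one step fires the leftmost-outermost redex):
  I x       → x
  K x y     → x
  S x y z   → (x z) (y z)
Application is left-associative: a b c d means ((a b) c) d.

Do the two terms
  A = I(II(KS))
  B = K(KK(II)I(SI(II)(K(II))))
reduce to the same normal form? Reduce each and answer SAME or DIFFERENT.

Term A:
  start: I(II(KS))
  [1] II(KS)
  [2] I(KS)
  [3] KS

Term B:
  start: K(KK(II)I(SI(II)(K(II))))
  [1] K(KI(SI(II)(K(II))))
  [2] KI

Answer: DIFFERENT — A ⇓ KS, B ⇓ KI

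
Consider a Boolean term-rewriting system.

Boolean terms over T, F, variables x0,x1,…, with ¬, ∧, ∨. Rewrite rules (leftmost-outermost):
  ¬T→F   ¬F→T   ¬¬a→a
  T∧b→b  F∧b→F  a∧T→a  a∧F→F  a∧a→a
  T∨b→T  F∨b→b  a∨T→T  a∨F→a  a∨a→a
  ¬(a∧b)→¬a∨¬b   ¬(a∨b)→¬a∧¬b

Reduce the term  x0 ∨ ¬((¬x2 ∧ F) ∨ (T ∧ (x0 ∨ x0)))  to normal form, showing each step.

  start: x0 ∨ ¬((¬x2 ∧ F) ∨ (T ∧ (x0 ∨ x0)))
  [1] x0 ∨ (¬(¬x2 ∧ F) ∧ ¬(T ∧ (x0 ∨ x0)))
  [2] x0 ∨ ((¬¬x2 ∨ ¬F) ∧ ¬(T ∧ (x0 ∨ x0)))
  [3] x0 ∨ ((x2 ∨ ¬F) ∧ ¬(T ∧ (x0 ∨ x0)))
  [4] x0 ∨ ((x2 ∨ T) ∧ ¬(T ∧ (x0 ∨ x0)))
  [5] x0 ∨ (T ∧ ¬(T ∧ (x0 ∨ x0)))
  [6] x0 ∨ ¬(T ∧ (x0 ∨ x0))
  [7] x0 ∨ (¬T ∨ ¬(x0 ∨ x0))
  [8] x0 ∨ (F ∨ ¬(x0 ∨ x0))
  [9] x0 ∨ ¬(x0 ∨ x0)
  [10] x0 ∨ (¬x0 ∧ ¬x0)
  [11] x0 ∨ ¬x0

Answer: normal form = x0 ∨ ¬x0  (in 11 steps)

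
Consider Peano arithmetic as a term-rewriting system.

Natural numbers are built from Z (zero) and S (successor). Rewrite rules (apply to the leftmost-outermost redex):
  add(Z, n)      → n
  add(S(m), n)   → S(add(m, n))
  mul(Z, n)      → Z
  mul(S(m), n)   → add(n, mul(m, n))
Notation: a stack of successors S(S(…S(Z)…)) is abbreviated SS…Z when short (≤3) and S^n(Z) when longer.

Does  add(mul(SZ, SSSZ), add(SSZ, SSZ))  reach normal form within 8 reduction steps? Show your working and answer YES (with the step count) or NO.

  start: add(mul(SZ, SSSZ), add(SSZ, SSZ))
  step 1: add(add(SSSZ, mul(Z, SSSZ)), add(SSZ, SSZ))
  step 2: add(S(add(SSZ, mul(Z, SSSZ))), add(SSZ, SSZ))
  step 3: S(add(add(SSZ, mul(Z, SSSZ)), add(SSZ, SSZ)))
  step 4: S(add(S(add(SZ, mul(Z, SSSZ))), add(SSZ, SSZ)))
  step 5: S(S(add(add(SZ, mul(Z, SSSZ)), add(SSZ, SSZ))))
  step 6: S(S(add(S(add(Z, mul(Z, SSSZ))), add(SSZ, SSZ))))
  step 7: S(S(S(add(add(Z, mul(Z, SSSZ)), add(SSZ, SSZ)))))
  step 8: S(S(S(add(mul(Z, SSSZ), add(SSZ, SSZ)))))

Answer: NO — after 8 steps the term is S(S(S(add(mul(Z, SSSZ), add(SSZ, SSZ))))), not yet normal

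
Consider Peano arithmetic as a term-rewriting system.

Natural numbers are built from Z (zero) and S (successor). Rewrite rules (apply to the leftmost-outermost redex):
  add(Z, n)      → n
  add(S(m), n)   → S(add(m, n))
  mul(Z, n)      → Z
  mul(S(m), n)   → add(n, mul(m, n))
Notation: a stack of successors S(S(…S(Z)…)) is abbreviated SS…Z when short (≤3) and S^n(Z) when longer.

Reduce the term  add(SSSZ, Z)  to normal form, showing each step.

Answer: normal form = SSSZ  (in 4 steps)

Working:
  start: add(SSSZ, Z)
  →1  S(add(SSZ, Z))
  →2  S(S(add(SZ, Z)))
  →3  S(S(S(add(Z, Z))))
  →4  SSSZ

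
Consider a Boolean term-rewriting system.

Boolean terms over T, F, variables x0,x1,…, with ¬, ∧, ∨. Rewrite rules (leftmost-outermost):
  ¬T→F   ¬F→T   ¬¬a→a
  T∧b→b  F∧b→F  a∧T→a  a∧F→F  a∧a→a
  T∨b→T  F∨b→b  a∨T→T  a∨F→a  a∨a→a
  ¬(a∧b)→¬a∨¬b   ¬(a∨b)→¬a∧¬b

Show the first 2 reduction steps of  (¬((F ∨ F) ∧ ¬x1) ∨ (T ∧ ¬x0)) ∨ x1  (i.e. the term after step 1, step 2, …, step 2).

  start: (¬((F ∨ F) ∧ ¬x1) ∨ (T ∧ ¬x0)) ∨ x1
  step 1: ((¬(F ∨ F) ∨ ¬¬x1) ∨ (T ∧ ¬x0)) ∨ x1
  step 2: (((¬F ∧ ¬F) ∨ ¬¬x1) ∨ (T ∧ ¬x0)) ∨ x1

Answer: after 2 steps: (((¬F ∧ ¬F) ∨ ¬¬x1) ∨ (T ∧ ¬x0)) ∨ x1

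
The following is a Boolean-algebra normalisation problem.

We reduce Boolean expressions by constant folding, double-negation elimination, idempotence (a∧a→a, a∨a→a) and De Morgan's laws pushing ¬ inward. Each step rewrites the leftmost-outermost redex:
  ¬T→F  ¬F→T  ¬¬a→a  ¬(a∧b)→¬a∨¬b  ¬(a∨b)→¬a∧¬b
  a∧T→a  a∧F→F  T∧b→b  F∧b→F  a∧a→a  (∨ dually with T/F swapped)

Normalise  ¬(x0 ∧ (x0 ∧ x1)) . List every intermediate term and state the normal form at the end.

  start: ¬(x0 ∧ (x0 ∧ x1))
  →1  ¬x0 ∨ ¬(x0 ∧ x1)
  →2  ¬x0 ∨ (¬x0 ∨ ¬x1)

Answer: normal form = ¬x0 ∨ (¬x0 ∨ ¬x1)  (in 2 steps)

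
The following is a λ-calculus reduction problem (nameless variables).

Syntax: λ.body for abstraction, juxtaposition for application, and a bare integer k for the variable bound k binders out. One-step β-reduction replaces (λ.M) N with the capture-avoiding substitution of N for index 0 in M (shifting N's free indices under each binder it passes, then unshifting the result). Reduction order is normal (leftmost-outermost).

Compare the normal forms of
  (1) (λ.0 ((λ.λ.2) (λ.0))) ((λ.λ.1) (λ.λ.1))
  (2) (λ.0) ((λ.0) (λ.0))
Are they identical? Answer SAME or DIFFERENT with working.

Term A:
  start: (λ.0 ((λ.λ.2) (λ.0))) ((λ.λ.1) (λ.λ.1))
  step 1: (λ.λ.1) (λ.λ.1) ((λ.λ.(λ.λ.1) (λ.λ.1)) (λ.0))
  step 2: (λ.λ.λ.1) ((λ.λ.(λ.λ.1) (λ.λ.1)) (λ.0))
  step 3: λ.λ.1

Term B:
  start: (λ.0) ((λ.0) (λ.0))
  step 1: (λ.0) (λ.0)
  step 2: λ.0

Answer: DIFFERENT — A ⇓ λ.λ.1, B ⇓ λ.0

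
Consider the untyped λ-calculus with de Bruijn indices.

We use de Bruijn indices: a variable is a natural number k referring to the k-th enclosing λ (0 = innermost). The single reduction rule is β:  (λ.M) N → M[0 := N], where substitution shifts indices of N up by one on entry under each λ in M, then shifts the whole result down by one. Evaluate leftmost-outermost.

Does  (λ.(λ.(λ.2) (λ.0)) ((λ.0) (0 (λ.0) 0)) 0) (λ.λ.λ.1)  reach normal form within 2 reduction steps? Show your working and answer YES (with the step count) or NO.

  start: (λ.(λ.(λ.2) (λ.0)) ((λ.0) (0 (λ.0) 0)) 0) (λ.λ.λ.1)
  [1] (λ.(λ.λ.λ.λ.1) (λ.0)) ((λ.0) ((λ.λ.λ.1) (λ.0) (λ.λ.λ.1))) (λ.λ.λ.1)
  [2] (λ.λ.λ.λ.1) (λ.0) (λ.λ.λ.1)

Answer: NO — after 2 steps the term is (λ.λ.λ.λ.1) (λ.0) (λ.λ.λ.1), not yet normal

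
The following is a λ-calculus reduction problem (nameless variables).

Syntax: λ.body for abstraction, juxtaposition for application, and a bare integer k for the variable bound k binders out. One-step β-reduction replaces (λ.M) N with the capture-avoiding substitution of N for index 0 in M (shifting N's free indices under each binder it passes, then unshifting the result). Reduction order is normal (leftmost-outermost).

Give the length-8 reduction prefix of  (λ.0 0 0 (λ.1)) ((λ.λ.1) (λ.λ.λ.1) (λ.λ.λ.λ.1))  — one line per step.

Answer: after 8 steps: λ.λ.λ.1

Working:
  start: (λ.0 0 0 (λ.1)) ((λ.λ.1) (λ.λ.λ.1) (λ.λ.λ.λ.1))
  [1] (λ.λ.1) (λ.λ.λ.1) (λ.λ.λ.λ.1) ((λ.λ.1) (λ.λ.λ.1) (λ.λ.λ.λ.1)) ((λ.λ.1) (λ.λ.λ.1) (λ.λ.λ.λ.1)) (λ.(λ.λ.1) (λ.λ.λ.1) (λ.λ.λ.λ.1))
  [2] (λ.λ.λ.λ.1) (λ.λ.λ.λ.1) ((λ.λ.1) (λ.λ.λ.1) (λ.λ.λ.λ.1)) ((λ.λ.1) (λ.λ.λ.1) (λ.λ.λ.λ.1)) (λ.(λ.λ.1) (λ.λ.λ.1) (λ.λ.λ.λ.1))
  [3] (λ.λ.λ.1) ((λ.λ.1) (λ.λ.λ.1) (λ.λ.λ.λ.1)) ((λ.λ.1) (λ.λ.λ.1) (λ.λ.λ.λ.1)) (λ.(λ.λ.1) (λ.λ.λ.1) (λ.λ.λ.λ.1))
  [4] (λ.λ.1) ((λ.λ.1) (λ.λ.λ.1) (λ.λ.λ.λ.1)) (λ.(λ.λ.1) (λ.λ.λ.1) (λ.λ.λ.λ.1))
  [5] (λ.(λ.λ.1) (λ.λ.λ.1) (λ.λ.λ.λ.1)) (λ.(λ.λ.1) (λ.λ.λ.1) (λ.λ.λ.λ.1))
  [6] (λ.λ.1) (λ.λ.λ.1) (λ.λ.λ.λ.1)
  [7] (λ.λ.λ.λ.1) (λ.λ.λ.λ.1)
  [8] λ.λ.λ.1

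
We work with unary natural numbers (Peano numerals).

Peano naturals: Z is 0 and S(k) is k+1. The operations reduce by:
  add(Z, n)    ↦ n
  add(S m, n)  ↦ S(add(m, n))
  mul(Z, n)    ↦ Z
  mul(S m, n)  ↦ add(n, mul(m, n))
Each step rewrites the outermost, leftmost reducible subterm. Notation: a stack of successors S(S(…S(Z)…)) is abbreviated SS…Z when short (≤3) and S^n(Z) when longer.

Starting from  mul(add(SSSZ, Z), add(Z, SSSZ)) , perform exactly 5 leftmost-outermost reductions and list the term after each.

  start: mul(add(SSSZ, Z), add(Z, SSSZ))
  →1  mul(S(add(SSZ, Z)), add(Z, SSSZ))
  →2  add(add(Z, SSSZ), mul(add(SSZ, Z), add(Z, SSSZ)))
  →3  add(SSSZ, mul(add(SSZ, Z), add(Z, SSSZ)))
  →4  S(add(SSZ, mul(add(SSZ, Z), add(Z, SSSZ))))
  →5  S(S(add(SZ, mul(add(SSZ, Z), add(Z, SSSZ)))))

Answer: after 5 steps: S(S(add(SZ, mul(add(SSZ, Z), add(Z, SSSZ)))))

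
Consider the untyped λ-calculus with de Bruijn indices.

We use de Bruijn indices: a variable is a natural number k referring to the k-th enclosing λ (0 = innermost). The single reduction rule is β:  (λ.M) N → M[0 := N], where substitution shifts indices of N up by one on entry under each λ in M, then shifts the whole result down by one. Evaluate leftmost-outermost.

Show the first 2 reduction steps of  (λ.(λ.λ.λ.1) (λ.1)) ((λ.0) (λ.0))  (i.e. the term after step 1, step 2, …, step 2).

Answer: after 2 steps: λ.λ.1

Derivation:
  start: (λ.(λ.λ.λ.1) (λ.1)) ((λ.0) (λ.0))
  →1  (λ.λ.λ.1) (λ.(λ.0) (λ.0))
  →2  λ.λ.1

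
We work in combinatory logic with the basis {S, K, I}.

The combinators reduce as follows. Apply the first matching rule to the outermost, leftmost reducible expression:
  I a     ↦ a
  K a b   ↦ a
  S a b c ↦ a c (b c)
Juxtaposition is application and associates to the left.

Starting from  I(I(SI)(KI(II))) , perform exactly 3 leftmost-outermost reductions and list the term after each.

  start: I(I(SI)(KI(II)))
  →1  I(SI)(KI(II))
  →2  SI(KI(II))
  →3  SII

Answer: after 3 steps: SII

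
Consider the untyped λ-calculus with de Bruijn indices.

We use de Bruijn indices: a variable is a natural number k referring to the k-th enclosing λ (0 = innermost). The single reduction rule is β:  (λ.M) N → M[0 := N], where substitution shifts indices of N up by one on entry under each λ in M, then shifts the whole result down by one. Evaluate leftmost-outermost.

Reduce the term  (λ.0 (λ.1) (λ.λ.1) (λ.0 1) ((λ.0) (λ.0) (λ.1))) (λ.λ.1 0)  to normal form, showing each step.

  start: (λ.0 (λ.1) (λ.λ.1) (λ.0 1) ((λ.0) (λ.0) (λ.1))) (λ.λ.1 0)
  [1] (λ.λ.1 0) (λ.λ.λ.1 0) (λ.λ.1) (λ.0 (λ.λ.1 0)) ((λ.0) (λ.0) (λ.λ.λ.1 0))
  [2] (λ.(λ.λ.λ.1 0) 0) (λ.λ.1) (λ.0 (λ.λ.1 0)) ((λ.0) (λ.0) (λ.λ.λ.1 0))
  [3] (λ.λ.λ.1 0) (λ.λ.1) (λ.0 (λ.λ.1 0)) ((λ.0) (λ.0) (λ.λ.λ.1 0))
  [4] (λ.λ.1 0) (λ.0 (λ.λ.1 0)) ((λ.0) (λ.0) (λ.λ.λ.1 0))
  [5] (λ.(λ.0 (λ.λ.1 0)) 0) ((λ.0) (λ.0) (λ.λ.λ.1 0))
  [6] (λ.0 (λ.λ.1 0)) ((λ.0) (λ.0) (λ.λ.λ.1 0))
  [7] (λ.0) (λ.0) (λ.λ.λ.1 0) (λ.λ.1 0)
  [8] (λ.0) (λ.λ.λ.1 0) (λ.λ.1 0)
  [9] (λ.λ.λ.1 0) (λ.λ.1 0)
  [10] λ.λ.1 0

Answer: normal form = λ.λ.1 0  (in 10 steps)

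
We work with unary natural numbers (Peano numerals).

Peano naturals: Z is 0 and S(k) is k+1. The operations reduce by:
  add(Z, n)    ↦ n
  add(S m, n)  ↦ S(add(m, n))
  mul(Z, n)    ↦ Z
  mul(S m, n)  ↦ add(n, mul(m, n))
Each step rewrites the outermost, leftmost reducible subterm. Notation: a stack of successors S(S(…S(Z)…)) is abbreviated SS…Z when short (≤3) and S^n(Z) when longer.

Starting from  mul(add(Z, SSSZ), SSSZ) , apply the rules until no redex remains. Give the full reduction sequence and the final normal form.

  start: mul(add(Z, SSSZ), SSSZ)
  [1] mul(SSSZ, SSSZ)
  [2] add(SSSZ, mul(SSZ, SSSZ))
  [3] S(add(SSZ, mul(SSZ, SSSZ)))
  [4] S(S(add(SZ, mul(SSZ, SSSZ))))
  [5] S(S(S(add(Z, mul(SSZ, SSSZ)))))
  [6] S(S(S(mul(SSZ, SSSZ))))
  [7] S(S(S(add(SSSZ, mul(SZ, SSSZ)))))
  [8] S(S(S(S(add(SSZ, mul(SZ, SSSZ))))))
  [9] S(S(S(S(S(add(SZ, mul(SZ, SSSZ)))))))
  [10] S(S(S(S(S(S(add(Z, mul(SZ, SSSZ))))))))
  [11] S(S(S(S(S(S(mul(SZ, SSSZ)))))))
  [12] S(S(S(S(S(S(add(SSSZ, mul(Z, SSSZ))))))))
  [13] S(S(S(S(S(S(S(add(SSZ, mul(Z, SSSZ)))))))))
  [14] S(S(S(S(S(S(S(S(add(SZ, mul(Z, SSSZ))))))))))
  [15] S(S(S(S(S(S(S(S(S(add(Z, mul(Z, SSSZ)))))))))))
  [16] S(S(S(S(S(S(S(S(S(mul(Z, SSSZ))))))))))
  [17] S^9(Z)

Answer: normal form = S^9(Z)  (in 17 steps)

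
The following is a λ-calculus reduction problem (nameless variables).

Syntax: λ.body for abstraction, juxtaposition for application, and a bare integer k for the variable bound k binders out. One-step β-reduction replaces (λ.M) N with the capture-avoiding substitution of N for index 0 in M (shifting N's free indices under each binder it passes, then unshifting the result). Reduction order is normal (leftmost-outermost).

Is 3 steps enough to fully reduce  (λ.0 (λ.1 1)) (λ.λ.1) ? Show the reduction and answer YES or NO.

  start: (λ.0 (λ.1 1)) (λ.λ.1)
  [1] (λ.λ.1) (λ.(λ.λ.1) (λ.λ.1))
  [2] λ.λ.(λ.λ.1) (λ.λ.1)
  [3] λ.λ.λ.λ.λ.1

Answer: YES — reaches normal form λ.λ.λ.λ.λ.1 in 3 ≤ 3 steps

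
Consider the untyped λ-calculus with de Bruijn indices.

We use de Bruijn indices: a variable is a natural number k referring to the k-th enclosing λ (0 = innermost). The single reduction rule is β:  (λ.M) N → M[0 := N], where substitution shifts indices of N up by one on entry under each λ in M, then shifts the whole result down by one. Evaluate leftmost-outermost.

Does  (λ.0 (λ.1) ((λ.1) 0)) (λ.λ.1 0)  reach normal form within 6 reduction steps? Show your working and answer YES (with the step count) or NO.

Answer: YES — reaches normal form λ.λ.1 0 in 4 ≤ 6 steps

Reduction:
  start: (λ.0 (λ.1) ((λ.1) 0)) (λ.λ.1 0)
  →1  (λ.λ.1 0) (λ.λ.λ.1 0) ((λ.λ.λ.1 0) (λ.λ.1 0))
  →2  (λ.(λ.λ.λ.1 0) 0) ((λ.λ.λ.1 0) (λ.λ.1 0))
  →3  (λ.λ.λ.1 0) ((λ.λ.λ.1 0) (λ.λ.1 0))
  →4  λ.λ.1 0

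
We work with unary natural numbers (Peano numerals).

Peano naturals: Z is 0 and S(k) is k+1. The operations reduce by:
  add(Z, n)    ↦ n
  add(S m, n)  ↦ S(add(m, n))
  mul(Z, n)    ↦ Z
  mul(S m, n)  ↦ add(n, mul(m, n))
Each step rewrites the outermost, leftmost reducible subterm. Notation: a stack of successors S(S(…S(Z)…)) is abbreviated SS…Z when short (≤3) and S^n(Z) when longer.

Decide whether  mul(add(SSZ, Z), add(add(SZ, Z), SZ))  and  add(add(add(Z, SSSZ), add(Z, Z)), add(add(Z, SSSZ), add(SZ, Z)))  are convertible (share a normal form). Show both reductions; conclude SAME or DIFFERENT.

Term A:
  start: mul(add(SSZ, Z), add(add(SZ, Z), SZ))
  →1  mul(S(add(SZ, Z)), add(add(SZ, Z), SZ))
  →2  add(add(add(SZ, Z), SZ), mul(add(SZ, Z), add(add(SZ, Z), SZ)))
  →3  add(add(S(add(Z, Z)), SZ), mul(add(SZ, Z), add(add(SZ, Z), SZ)))
  →4  add(S(add(add(Z, Z), SZ)), mul(add(SZ, Z), add(add(SZ, Z), SZ)))
  →5  S(add(add(add(Z, Z), SZ), mul(add(SZ, Z), add(add(SZ, Z), SZ))))
  →6  S(add(add(Z, SZ), mul(add(SZ, Z), add(add(SZ, Z), SZ))))
  →7  S(add(SZ, mul(add(SZ, Z), add(add(SZ, Z), SZ))))
  →8  S(S(add(Z, mul(add(SZ, Z), add(add(SZ, Z), SZ)))))
  →9  S(S(mul(add(SZ, Z), add(add(SZ, Z), SZ))))
  →10  S(S(mul(S(add(Z, Z)), add(add(SZ, Z), SZ))))
  →11  S(S(add(add(add(SZ, Z), SZ), mul(add(Z, Z), add(add(SZ, Z), SZ)))))
  →12  S(S(add(add(S(add(Z, Z)), SZ), mul(add(Z, Z), add(add(SZ, Z), SZ)))))
  →13  S(S(add(S(add(add(Z, Z), SZ)), mul(add(Z, Z), add(add(SZ, Z), SZ)))))
  →14  S(S(S(add(add(add(Z, Z), SZ), mul(add(Z, Z), add(add(SZ, Z), SZ))))))
  →15  S(S(S(add(add(Z, SZ), mul(add(Z, Z), add(add(SZ, Z), SZ))))))
  →16  S(S(S(add(SZ, mul(add(Z, Z), add(add(SZ, Z), SZ))))))
  →17  S(S(S(S(add(Z, mul(add(Z, Z), add(add(SZ, Z), SZ)))))))
  →18  S(S(S(S(mul(add(Z, Z), add(add(SZ, Z), SZ))))))
  →19  S(S(S(S(mul(Z, add(add(SZ, Z), SZ))))))
  →20  S^4(Z)

Term B:
  start: add(add(add(Z, SSSZ), add(Z, Z)), add(add(Z, SSSZ), add(SZ, Z)))
  →1  add(add(SSSZ, add(Z, Z)), add(add(Z, SSSZ), add(SZ, Z)))
  →2  add(S(add(SSZ, add(Z, Z))), add(add(Z, SSSZ), add(SZ, Z)))
  →3  S(add(add(SSZ, add(Z, Z)), add(add(Z, SSSZ), add(SZ, Z))))
  →4  S(add(S(add(SZ, add(Z, Z))), add(add(Z, SSSZ), add(SZ, Z))))
  →5  S(S(add(add(SZ, add(Z, Z)), add(add(Z, SSSZ), add(SZ, Z)))))
  →6  S(S(add(S(add(Z, add(Z, Z))), add(add(Z, SSSZ), add(SZ, Z)))))
  →7  S(S(S(add(add(Z, add(Z, Z)), add(add(Z, SSSZ), add(SZ, Z))))))
  →8  S(S(S(add(add(Z, Z), add(add(Z, SSSZ), add(SZ, Z))))))
  →9  S(S(S(add(Z, add(add(Z, SSSZ), add(SZ, Z))))))
  →10  S(S(S(add(add(Z, SSSZ), add(SZ, Z)))))
  →11  S(S(S(add(SSSZ, add(SZ, Z)))))
  →12  S(S(S(S(add(SSZ, add(SZ, Z))))))
  →13  S(S(S(S(S(add(SZ, add(SZ, Z)))))))
  →14  S(S(S(S(S(S(add(Z, add(SZ, Z))))))))
  →15  S(S(S(S(S(S(add(SZ, Z)))))))
  →16  S(S(S(S(S(S(S(add(Z, Z))))))))
  →17  S^7(Z)

Answer: DIFFERENT — A ⇓ S^4(Z), B ⇓ S^7(Z)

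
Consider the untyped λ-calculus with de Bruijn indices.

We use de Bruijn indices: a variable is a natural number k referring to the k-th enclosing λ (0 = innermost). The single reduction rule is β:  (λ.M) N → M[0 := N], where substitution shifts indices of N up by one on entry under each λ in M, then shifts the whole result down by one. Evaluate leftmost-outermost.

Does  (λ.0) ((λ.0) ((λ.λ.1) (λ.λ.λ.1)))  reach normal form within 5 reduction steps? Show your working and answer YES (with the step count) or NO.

Answer: YES — reaches normal form λ.λ.λ.λ.1 in 3 ≤ 5 steps

Derivation:
  start: (λ.0) ((λ.0) ((λ.λ.1) (λ.λ.λ.1)))
  [1] (λ.0) ((λ.λ.1) (λ.λ.λ.1))
  [2] (λ.λ.1) (λ.λ.λ.1)
  [3] λ.λ.λ.λ.1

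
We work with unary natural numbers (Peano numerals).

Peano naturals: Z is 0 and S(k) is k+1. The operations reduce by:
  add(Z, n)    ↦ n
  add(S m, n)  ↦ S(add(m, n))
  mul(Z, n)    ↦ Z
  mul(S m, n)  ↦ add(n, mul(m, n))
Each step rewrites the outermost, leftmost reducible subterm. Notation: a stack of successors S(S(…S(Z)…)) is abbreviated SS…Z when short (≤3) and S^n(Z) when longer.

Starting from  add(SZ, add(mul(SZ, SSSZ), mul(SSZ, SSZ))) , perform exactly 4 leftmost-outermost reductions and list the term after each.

Answer: after 4 steps: S(add(S(add(SSZ, mul(Z, SSSZ))), mul(SSZ, SSZ)))

Working:
  start: add(SZ, add(mul(SZ, SSSZ), mul(SSZ, SSZ)))
  step 1: S(add(Z, add(mul(SZ, SSSZ), mul(SSZ, SSZ))))
  step 2: S(add(mul(SZ, SSSZ), mul(SSZ, SSZ)))
  step 3: S(add(add(SSSZ, mul(Z, SSSZ)), mul(SSZ, SSZ)))
  step 4: S(add(S(add(SSZ, mul(Z, SSSZ))), mul(SSZ, SSZ)))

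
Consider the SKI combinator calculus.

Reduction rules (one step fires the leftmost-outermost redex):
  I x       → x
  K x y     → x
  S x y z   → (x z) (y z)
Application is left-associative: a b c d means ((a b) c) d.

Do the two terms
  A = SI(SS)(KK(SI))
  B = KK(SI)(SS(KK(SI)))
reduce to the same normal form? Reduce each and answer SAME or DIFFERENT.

Answer: SAME — A ⇓ K(SSK), B ⇓ K(SSK)

Reduction:
Term A:
  start: SI(SS)(KK(SI))
  [1] I(KK(SI))(SS(KK(SI)))
  [2] KK(SI)(SS(KK(SI)))
  [3] K(SS(KK(SI)))
  [4] K(SSK)

Term B:
  start: KK(SI)(SS(KK(SI)))
  [1] K(SS(KK(SI)))
  [2] K(SSK)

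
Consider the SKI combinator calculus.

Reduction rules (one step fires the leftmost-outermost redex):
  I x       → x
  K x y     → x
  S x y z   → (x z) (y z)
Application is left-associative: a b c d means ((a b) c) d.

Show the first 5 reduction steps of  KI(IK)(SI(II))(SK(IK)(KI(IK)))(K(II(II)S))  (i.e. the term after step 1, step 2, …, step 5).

  start: KI(IK)(SI(II))(SK(IK)(KI(IK)))(K(II(II)S))
  [1] I(SI(II))(SK(IK)(KI(IK)))(K(II(II)S))
  [2] SI(II)(SK(IK)(KI(IK)))(K(II(II)S))
  [3] I(SK(IK)(KI(IK)))(II(SK(IK)(KI(IK))))(K(II(II)S))
  [4] SK(IK)(KI(IK))(II(SK(IK)(KI(IK))))(K(II(II)S))
  [5] K(KI(IK))(IK(KI(IK)))(II(SK(IK)(KI(IK))))(K(II(II)S))

Answer: after 5 steps: K(KI(IK))(IK(KI(IK)))(II(SK(IK)(KI(IK))))(K(II(II)S))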